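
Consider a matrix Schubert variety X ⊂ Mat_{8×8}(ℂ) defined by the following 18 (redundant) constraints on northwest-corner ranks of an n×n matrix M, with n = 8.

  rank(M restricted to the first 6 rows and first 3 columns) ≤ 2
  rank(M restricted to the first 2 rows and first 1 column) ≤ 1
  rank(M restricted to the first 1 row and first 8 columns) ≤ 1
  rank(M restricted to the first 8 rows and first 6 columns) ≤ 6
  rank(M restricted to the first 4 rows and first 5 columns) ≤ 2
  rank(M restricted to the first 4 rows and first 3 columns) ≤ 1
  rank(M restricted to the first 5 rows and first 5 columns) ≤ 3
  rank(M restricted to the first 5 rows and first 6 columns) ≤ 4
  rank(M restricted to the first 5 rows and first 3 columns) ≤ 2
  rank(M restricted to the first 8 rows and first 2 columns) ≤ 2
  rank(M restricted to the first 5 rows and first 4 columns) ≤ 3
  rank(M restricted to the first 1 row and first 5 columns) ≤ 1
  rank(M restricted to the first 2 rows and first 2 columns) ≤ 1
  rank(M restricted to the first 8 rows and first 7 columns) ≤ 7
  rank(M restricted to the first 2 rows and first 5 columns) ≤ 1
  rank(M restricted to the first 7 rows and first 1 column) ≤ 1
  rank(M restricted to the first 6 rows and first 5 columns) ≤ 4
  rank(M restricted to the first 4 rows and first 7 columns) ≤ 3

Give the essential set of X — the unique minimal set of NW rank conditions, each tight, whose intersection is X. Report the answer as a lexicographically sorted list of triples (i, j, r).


Rank table r_w(8×8) implied by the 18 constraints:

  i=1: 1 | 1 | 1 | 1 | 1 | 1 | 1 | 1
  i=2: 1 | 1 | 1 | 1 | 1 | 2 | 2 | 2
  i=3: 1 | 1 | 1 | 2 | 2 | 3 | 3 | 3
  i=4: 1 | 1 | 1 | 2 | 2 | 3 | 3 | 4
  i=5: 1 | 2 | 2 | 3 | 3 | 4 | 4 | 5
  i=6: 1 | 2 | 2 | 3 | 4 | 5 | 5 | 6
  i=7: 1 | 2 | 3 | 4 | 5 | 6 | 6 | 7
  i=8: 1 | 2 | 3 | 4 | 5 | 6 | 7 | 8

the unique w with this rank table is (1, 6, 4, 8, 2, 5, 3, 7).

|D(w)|=11, |Ess(w)|=5:

[(2, 5, 1), (4, 3, 1), (4, 5, 2), (4, 7, 3), (6, 3, 2)]


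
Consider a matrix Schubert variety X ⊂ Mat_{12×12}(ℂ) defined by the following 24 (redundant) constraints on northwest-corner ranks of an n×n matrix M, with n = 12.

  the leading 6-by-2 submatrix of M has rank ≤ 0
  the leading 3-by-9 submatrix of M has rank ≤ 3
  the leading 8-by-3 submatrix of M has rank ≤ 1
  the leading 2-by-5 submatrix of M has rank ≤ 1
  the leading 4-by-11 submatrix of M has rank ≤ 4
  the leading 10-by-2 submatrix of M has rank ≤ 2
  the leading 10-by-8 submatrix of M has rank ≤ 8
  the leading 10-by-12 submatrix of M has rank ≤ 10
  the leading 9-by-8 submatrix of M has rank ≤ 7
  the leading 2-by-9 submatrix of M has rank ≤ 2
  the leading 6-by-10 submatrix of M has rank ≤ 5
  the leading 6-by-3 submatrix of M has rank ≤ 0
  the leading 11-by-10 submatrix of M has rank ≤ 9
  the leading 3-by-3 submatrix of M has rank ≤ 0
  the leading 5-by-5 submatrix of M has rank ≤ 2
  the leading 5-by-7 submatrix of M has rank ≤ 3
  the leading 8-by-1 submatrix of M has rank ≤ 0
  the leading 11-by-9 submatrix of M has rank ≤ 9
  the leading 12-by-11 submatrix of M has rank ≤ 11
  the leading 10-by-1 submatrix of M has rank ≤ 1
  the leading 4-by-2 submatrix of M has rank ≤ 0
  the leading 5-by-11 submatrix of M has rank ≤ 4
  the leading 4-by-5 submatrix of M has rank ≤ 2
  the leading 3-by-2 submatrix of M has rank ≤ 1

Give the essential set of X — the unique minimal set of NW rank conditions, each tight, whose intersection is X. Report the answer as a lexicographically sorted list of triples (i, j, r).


The tightest implied rank at each (i,j), from the 24 conditions:

  row 1: 0  0  0  1  1  1  1  1  1  1  1  1
  row 2: 0  0  0  1  1  2  2  2  2  2  2  2
  row 3: 0  0  0  1  2  3  3  3  3  3  3  3
  row 4: 0  0  0  1  2  3  3  4  4  4  4  4
  row 5: 0  0  0  1  2  3  3  4  4  4  4  5
  row 6: 0  0  0  1  2  3  4  5  5  5  5  6
  row 7: 0  1  1  2  3  4  5  6  6  6  6  7
  row 8: 0  1  1  2  3  4  5  6  7  7  7  8
  row 9: 1  2  2  3  4  5  6  7  8  8  8  9
  row 10: 1  2  3  4  5  6  7  8  9  9  9  10
  row 11: 1  2  3  4  5  6  7  8  9  9  10  11
  row 12: 1  2  3  4  5  6  7  8  9  10  11  12

giving w = (4, 6, 5, 8, 12, 7, 2, 9, 1, 3, 11, 10) via Δ²R.

ℓ(w)=28; the 7 essential cells (i,j,r):

[(2, 5, 1), (5, 7, 3), (5, 11, 4), (6, 3, 0), (8, 1, 0), (8, 3, 1), (11, 10, 9)]


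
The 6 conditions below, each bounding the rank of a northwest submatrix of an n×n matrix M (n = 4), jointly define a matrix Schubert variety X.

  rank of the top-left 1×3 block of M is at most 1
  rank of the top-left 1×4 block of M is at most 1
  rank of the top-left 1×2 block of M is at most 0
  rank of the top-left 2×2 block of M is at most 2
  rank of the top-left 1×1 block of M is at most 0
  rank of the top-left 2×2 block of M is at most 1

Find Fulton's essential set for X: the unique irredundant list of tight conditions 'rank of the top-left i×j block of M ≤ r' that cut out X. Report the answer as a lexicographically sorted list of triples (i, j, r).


Propagating the 6 rank bounds to every northwest block:

  0 0 1 1
  1 1 2 2
  1 2 3 3
  1 2 3 4

reading off 1-entries of Δ²R: w = (3, 1, 2, 4).

Fulton essential set (1 of the 2 Rothe cells):

[(1, 2, 0)]


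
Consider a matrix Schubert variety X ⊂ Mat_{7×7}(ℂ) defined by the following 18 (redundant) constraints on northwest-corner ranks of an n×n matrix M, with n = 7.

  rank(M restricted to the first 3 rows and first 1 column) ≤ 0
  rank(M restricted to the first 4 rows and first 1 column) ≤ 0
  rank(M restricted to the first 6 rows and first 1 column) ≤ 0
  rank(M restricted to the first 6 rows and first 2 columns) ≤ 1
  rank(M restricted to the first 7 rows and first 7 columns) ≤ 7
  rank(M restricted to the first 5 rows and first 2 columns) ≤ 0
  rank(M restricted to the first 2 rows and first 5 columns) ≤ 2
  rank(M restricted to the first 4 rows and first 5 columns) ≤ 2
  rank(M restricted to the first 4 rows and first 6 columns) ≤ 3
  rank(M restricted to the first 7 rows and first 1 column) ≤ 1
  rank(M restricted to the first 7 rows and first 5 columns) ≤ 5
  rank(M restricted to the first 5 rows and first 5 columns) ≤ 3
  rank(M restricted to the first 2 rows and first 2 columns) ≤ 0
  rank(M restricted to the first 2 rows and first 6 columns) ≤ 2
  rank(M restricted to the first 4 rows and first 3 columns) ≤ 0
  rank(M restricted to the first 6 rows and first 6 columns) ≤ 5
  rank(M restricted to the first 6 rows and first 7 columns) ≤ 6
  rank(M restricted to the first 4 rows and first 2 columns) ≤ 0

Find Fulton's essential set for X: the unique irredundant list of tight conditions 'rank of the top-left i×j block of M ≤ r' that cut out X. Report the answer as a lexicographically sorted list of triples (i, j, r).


Rank table r_w(7×7) implied by the 18 constraints:

  0 0 0 1 1 1 1
  0 0 0 1 2 2 2
  0 0 0 1 2 3 3
  0 0 0 1 2 3 4
  0 0 1 2 3 4 5
  0 1 2 3 4 5 6
  1 2 3 4 5 6 7

the unique w with this rank table is (4, 5, 6, 7, 3, 2, 1).

|D(w)|=15, |Ess(w)|=3:

[(4, 3, 0), (5, 2, 0), (6, 1, 0)]


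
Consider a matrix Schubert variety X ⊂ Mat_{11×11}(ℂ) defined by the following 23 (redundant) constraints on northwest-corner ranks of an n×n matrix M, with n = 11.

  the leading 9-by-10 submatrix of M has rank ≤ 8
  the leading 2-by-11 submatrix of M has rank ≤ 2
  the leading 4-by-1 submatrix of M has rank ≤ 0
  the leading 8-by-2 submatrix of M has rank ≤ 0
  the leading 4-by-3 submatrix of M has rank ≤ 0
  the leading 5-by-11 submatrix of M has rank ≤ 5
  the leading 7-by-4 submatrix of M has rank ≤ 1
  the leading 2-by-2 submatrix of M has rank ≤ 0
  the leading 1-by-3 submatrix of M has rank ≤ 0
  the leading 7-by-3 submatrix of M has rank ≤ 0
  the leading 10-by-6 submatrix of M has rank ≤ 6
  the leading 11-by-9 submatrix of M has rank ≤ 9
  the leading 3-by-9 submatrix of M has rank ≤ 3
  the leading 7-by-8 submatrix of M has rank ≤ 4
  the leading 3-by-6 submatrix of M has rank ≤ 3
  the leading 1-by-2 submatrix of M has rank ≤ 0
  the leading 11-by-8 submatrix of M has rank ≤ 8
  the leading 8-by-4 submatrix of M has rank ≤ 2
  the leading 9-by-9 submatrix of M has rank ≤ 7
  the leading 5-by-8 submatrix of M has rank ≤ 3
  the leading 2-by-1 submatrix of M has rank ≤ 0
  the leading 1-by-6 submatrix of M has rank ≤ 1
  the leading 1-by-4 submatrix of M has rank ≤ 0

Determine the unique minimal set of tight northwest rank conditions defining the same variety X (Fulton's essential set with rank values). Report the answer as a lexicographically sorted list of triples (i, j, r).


Recovering R(i,j) via the rank-extension bound from the 23 conditions:

  R[1]: 0, 0, 0, 0, 1, 1, 1, 1, 1, 1, 1
  R[2]: 0, 0, 0, 1, 2, 2, 2, 2, 2, 2, 2
  R[3]: 0, 0, 0, 1, 2, 3, 3, 3, 3, 3, 3
  R[4]: 0, 0, 0, 1, 2, 3, 3, 3, 4, 4, 4
  R[5]: 0, 0, 0, 1, 2, 3, 3, 3, 4, 5, 5
  R[6]: 0, 0, 0, 1, 2, 3, 4, 4, 5, 6, 6
  R[7]: 0, 0, 0, 1, 2, 3, 4, 4, 5, 6, 7
  R[8]: 0, 0, 1, 2, 3, 4, 5, 5, 6, 7, 8
  R[9]: 1, 1, 2, 3, 4, 5, 6, 6, 7, 8, 9
  R[10]: 1, 2, 3, 4, 5, 6, 7, 7, 8, 9, 10
  R[11]: 1, 2, 3, 4, 5, 6, 7, 8, 9, 10, 11

giving w = (5, 4, 6, 9, 10, 7, 11, 3, 1, 2, 8) via Δ²R.

Fulton essential set (5 of the 29 Rothe cells):

[(1, 4, 0), (5, 8, 3), (7, 3, 0), (7, 8, 4), (8, 2, 0)]


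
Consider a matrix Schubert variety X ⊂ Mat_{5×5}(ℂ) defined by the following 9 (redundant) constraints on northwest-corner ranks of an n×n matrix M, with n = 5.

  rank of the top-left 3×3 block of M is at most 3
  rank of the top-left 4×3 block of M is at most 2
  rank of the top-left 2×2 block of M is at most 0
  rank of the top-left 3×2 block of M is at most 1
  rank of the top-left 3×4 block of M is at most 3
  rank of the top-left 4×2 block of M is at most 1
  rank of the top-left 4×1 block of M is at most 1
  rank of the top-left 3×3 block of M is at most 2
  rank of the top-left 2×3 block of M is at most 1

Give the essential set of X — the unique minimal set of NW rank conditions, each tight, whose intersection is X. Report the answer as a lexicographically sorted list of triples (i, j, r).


The tightest implied rank at each (i,j), from the 9 conditions:

  row 1: 0 | 0 | 1 | 1 | 1
  row 2: 0 | 0 | 1 | 2 | 2
  row 3: 1 | 1 | 2 | 3 | 3
  row 4: 1 | 1 | 2 | 3 | 4
  row 5: 1 | 2 | 3 | 4 | 5

so w = (3, 4, 1, 5, 2).

Fulton essential set (2 of the 5 Rothe cells):

[(2, 2, 0), (4, 2, 1)]


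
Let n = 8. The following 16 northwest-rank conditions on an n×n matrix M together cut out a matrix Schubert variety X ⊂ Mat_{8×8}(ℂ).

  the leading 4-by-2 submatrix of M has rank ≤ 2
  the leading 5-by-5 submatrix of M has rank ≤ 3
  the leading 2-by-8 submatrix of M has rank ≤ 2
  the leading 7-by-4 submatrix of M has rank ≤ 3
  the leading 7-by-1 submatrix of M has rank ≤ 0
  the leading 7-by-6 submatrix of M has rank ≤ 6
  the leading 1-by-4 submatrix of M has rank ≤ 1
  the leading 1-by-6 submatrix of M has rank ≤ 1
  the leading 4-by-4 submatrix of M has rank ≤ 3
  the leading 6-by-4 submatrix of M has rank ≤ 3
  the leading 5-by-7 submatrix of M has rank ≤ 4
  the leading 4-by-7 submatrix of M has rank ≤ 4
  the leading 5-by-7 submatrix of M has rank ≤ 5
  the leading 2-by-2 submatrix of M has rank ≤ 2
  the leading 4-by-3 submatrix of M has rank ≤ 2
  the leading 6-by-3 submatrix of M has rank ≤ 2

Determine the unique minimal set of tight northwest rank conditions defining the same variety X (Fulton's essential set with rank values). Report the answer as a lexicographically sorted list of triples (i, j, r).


Recovering R(i,j) via the rank-extension bound from the 16 conditions:

  i=1: 0 1 1 1 1 1 1 1
  i=2: 0 1 2 2 2 2 2 2
  i=3: 0 1 2 3 3 3 3 3
  i=4: 0 1 2 3 3 4 4 4
  i=5: 0 1 2 3 3 4 4 5
  i=6: 0 1 2 3 4 5 5 6
  i=7: 0 1 2 3 4 5 6 7
  i=8: 1 2 3 4 5 6 7 8

second differences of R give the permutation w = (2, 3, 4, 6, 8, 5, 7, 1).

Fulton essential set (3 of the 10 Rothe cells):

[(5, 5, 3), (5, 7, 4), (7, 1, 0)]


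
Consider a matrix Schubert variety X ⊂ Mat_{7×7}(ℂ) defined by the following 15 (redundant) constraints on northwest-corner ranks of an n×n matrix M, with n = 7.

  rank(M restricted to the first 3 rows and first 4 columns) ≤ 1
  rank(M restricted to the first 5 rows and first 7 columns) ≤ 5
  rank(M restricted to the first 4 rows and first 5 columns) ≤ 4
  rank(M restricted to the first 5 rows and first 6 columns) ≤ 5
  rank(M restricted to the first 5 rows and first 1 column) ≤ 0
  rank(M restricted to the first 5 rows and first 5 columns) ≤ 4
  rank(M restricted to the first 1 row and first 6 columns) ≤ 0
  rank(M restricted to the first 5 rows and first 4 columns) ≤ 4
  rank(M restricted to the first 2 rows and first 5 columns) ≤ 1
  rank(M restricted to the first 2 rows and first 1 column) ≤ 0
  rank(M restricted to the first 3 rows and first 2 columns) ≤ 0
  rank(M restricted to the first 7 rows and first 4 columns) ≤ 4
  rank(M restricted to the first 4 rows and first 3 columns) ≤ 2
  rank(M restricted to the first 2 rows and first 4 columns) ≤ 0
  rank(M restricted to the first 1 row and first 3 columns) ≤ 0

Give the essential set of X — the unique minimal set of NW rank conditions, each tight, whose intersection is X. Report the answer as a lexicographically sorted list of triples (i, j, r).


Rank table r_w(7×7) implied by the 15 constraints:

  R[1]: 0 0 0 0 0 0 1
  R[2]: 0 0 0 0 1 1 2
  R[3]: 0 0 1 1 2 2 3
  R[4]: 0 1 2 2 3 3 4
  R[5]: 0 1 2 3 4 4 5
  R[6]: 1 2 3 4 5 5 6
  R[7]: 1 2 3 4 5 6 7

giving w = (7, 5, 3, 2, 4, 1, 6) via Δ²R.

D(w) has 14 cells with 4 SE-corners; essential set:

[(1, 6, 0), (2, 4, 0), (3, 2, 0), (5, 1, 0)]


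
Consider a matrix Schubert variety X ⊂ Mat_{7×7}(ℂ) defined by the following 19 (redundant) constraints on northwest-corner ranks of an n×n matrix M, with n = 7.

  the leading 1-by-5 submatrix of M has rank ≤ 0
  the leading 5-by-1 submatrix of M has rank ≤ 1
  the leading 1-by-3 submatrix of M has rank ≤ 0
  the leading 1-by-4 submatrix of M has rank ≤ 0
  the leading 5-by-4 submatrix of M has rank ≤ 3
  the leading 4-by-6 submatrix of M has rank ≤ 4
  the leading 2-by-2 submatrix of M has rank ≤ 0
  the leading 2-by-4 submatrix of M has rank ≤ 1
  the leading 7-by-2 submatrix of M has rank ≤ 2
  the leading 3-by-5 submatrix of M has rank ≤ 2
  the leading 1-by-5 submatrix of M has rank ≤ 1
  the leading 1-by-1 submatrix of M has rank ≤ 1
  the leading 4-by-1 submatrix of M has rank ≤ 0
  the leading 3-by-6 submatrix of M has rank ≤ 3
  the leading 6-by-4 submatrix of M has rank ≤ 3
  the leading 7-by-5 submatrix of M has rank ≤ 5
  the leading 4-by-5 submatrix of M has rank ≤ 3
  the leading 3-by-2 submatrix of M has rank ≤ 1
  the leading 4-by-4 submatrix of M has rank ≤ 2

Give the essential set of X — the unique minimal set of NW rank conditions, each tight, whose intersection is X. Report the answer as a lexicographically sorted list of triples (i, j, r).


Propagating the 19 rank bounds to every northwest block:

  R[1]: 0 | 0 | 0 | 0 | 0 | 1 | 1
  R[2]: 0 | 0 | 1 | 1 | 1 | 2 | 2
  R[3]: 0 | 1 | 2 | 2 | 2 | 3 | 3
  R[4]: 0 | 1 | 2 | 2 | 3 | 4 | 4
  R[5]: 1 | 2 | 3 | 3 | 4 | 5 | 5
  R[6]: 1 | 2 | 3 | 3 | 4 | 5 | 6
  R[7]: 1 | 2 | 3 | 4 | 5 | 6 | 7

hence w(1..7) = (6, 3, 2, 5, 1, 7, 4).

5 SE-corners of the 11-cell Rothe diagram give Ess(w):

[(1, 5, 0), (2, 2, 0), (4, 1, 0), (4, 4, 2), (6, 4, 3)]


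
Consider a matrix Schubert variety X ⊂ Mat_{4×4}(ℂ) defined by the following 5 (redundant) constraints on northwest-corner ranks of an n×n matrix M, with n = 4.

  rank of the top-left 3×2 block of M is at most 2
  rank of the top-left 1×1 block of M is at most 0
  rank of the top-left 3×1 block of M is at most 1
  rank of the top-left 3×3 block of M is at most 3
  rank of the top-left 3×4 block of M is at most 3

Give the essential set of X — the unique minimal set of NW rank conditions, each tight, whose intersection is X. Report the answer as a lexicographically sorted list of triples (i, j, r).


Reconstructing r_w from the 5 given conditions:

  row 1: 0 1 1 1
  row 2: 1 2 2 2
  row 3: 1 2 3 3
  row 4: 1 2 3 4

reading off 1-entries of Δ²R: w = (2, 1, 3, 4).

Fulton essential set (the sole Rothe cell):

[(1, 1, 0)]


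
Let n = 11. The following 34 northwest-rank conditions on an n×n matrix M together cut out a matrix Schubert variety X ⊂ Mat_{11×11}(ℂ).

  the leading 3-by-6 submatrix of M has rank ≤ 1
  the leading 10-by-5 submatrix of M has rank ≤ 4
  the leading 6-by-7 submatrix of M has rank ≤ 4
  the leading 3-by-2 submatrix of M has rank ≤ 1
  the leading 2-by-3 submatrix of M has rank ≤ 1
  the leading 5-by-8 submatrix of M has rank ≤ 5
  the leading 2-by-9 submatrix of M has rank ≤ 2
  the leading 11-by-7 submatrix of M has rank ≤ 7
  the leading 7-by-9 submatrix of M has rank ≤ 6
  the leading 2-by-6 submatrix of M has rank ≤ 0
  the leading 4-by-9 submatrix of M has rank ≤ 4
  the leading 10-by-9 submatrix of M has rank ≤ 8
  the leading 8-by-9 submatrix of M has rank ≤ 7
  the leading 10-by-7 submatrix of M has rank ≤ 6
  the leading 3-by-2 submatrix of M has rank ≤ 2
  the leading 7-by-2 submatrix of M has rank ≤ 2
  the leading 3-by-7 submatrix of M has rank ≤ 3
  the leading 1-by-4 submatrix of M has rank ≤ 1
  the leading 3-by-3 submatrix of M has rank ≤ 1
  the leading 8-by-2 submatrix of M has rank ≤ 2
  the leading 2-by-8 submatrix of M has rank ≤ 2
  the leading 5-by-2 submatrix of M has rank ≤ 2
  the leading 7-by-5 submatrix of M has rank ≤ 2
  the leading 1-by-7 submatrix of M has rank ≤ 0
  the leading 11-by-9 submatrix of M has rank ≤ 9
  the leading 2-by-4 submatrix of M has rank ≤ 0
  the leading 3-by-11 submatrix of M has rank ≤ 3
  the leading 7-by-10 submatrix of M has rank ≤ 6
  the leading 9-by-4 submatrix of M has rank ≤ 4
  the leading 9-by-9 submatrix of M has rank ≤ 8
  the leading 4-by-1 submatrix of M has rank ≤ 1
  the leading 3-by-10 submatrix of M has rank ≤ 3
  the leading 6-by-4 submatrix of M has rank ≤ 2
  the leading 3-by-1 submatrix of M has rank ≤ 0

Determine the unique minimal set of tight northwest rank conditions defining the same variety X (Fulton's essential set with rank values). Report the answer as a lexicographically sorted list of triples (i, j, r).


Reconstructing r_w from the 34 given conditions:

  R[1]: 0 0 0 0 0 0 0 1 1 1 1
  R[2]: 0 0 0 0 0 0 1 2 2 2 2
  R[3]: 0 1 1 1 1 1 2 3 3 3 3
  R[4]: 1 2 2 2 2 2 3 4 4 4 4
  R[5]: 1 2 2 2 2 3 4 5 5 5 5
  R[6]: 1 2 2 2 2 3 4 5 6 6 6
  R[7]: 1 2 2 2 2 3 4 5 6 6 7
  R[8]: 1 2 3 3 3 4 5 6 7 7 8
  R[9]: 1 2 3 4 4 5 6 7 8 8 9
  R[10]: 1 2 3 4 4 5 6 7 8 9 10
  R[11]: 1 2 3 4 5 6 7 8 9 10 11

hence w(1..11) = (8, 7, 2, 1, 6, 9, 11, 3, 4, 10, 5).

Rothe diagram D(w) (25 cells), 6 SE-corners (essential conditions):

[(1, 7, 0), (2, 6, 0), (3, 1, 0), (7, 5, 2), (7, 10, 6), (10, 5, 4)]


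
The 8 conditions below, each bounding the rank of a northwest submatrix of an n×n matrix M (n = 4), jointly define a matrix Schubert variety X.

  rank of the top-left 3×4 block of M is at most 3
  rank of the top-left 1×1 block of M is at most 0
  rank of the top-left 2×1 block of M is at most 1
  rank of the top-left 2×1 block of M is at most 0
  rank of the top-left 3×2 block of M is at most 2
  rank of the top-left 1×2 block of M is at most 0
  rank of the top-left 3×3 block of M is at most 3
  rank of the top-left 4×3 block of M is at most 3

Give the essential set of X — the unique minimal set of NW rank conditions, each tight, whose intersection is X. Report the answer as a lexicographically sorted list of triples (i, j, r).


Reconstructing r_w from the 8 given conditions:

  0  0  1  1
  0  1  2  2
  1  2  3  3
  1  2  3  4

the unique w with this rank table is (3, 2, 1, 4).

ℓ(w)=3; the 2 essential cells (i,j,r):

[(1, 2, 0), (2, 1, 0)]


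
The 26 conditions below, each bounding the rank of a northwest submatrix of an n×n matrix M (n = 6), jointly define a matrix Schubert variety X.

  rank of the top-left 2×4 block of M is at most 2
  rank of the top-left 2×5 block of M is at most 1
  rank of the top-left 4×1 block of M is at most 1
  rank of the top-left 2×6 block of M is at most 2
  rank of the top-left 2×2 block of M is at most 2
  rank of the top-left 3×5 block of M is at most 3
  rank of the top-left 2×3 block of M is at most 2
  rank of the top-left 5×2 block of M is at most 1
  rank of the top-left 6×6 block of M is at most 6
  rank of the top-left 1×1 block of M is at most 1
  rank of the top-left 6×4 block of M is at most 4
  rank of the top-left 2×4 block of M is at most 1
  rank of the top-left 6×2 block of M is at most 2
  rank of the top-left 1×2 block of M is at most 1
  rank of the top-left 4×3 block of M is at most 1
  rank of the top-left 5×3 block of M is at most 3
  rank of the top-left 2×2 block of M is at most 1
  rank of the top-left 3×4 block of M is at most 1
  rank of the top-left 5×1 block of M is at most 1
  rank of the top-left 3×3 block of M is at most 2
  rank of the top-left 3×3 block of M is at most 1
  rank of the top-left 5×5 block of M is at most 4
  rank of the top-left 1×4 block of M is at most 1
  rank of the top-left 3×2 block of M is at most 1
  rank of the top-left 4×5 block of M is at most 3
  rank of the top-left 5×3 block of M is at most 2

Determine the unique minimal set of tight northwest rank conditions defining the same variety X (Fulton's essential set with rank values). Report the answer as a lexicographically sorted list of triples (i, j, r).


Recovering R(i,j) via the rank-extension bound from the 26 conditions:

  row 1: 1, 1, 1, 1, 1, 1
  row 2: 1, 1, 1, 1, 1, 2
  row 3: 1, 1, 1, 1, 2, 3
  row 4: 1, 1, 1, 2, 3, 4
  row 5: 1, 1, 2, 3, 4, 5
  row 6: 1, 2, 3, 4, 5, 6

reading off 1-entries of Δ²R: w = (1, 6, 5, 4, 3, 2).

ℓ(w)=10; the 4 essential cells (i,j,r):

[(2, 5, 1), (3, 4, 1), (4, 3, 1), (5, 2, 1)]


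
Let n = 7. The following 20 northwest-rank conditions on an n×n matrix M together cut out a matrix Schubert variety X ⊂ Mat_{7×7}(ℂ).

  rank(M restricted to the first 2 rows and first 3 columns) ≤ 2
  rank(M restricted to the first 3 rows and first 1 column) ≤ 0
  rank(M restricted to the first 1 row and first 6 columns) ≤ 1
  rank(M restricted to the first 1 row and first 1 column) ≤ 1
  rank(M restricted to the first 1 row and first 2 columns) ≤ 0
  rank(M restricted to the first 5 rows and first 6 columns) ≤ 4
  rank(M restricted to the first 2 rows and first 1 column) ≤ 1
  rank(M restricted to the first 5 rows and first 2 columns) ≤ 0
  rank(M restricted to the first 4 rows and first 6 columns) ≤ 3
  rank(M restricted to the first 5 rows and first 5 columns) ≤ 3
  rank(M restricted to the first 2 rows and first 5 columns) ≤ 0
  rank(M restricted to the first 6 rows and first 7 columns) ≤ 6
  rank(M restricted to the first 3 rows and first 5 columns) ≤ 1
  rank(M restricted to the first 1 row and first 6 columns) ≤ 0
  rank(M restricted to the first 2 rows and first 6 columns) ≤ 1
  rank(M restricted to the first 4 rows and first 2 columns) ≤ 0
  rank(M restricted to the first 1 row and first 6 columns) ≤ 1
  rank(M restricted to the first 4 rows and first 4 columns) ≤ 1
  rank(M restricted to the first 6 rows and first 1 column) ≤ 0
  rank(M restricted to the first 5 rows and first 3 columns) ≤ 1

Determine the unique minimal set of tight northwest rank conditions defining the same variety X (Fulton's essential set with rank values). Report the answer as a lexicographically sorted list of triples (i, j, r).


Reconstructing r_w from the 20 given conditions:

  i=1: 0, 0, 0, 0, 0, 0, 1
  i=2: 0, 0, 0, 0, 0, 1, 2
  i=3: 0, 0, 1, 1, 1, 2, 3
  i=4: 0, 0, 1, 1, 2, 3, 4
  i=5: 0, 0, 1, 2, 3, 4, 5
  i=6: 0, 1, 2, 3, 4, 5, 6
  i=7: 1, 2, 3, 4, 5, 6, 7

reading off 1-entries of Δ²R: w = (7, 6, 3, 5, 4, 2, 1).

ℓ(w)=19; the 5 essential cells (i,j,r):

[(1, 6, 0), (2, 5, 0), (4, 4, 1), (5, 2, 0), (6, 1, 0)]


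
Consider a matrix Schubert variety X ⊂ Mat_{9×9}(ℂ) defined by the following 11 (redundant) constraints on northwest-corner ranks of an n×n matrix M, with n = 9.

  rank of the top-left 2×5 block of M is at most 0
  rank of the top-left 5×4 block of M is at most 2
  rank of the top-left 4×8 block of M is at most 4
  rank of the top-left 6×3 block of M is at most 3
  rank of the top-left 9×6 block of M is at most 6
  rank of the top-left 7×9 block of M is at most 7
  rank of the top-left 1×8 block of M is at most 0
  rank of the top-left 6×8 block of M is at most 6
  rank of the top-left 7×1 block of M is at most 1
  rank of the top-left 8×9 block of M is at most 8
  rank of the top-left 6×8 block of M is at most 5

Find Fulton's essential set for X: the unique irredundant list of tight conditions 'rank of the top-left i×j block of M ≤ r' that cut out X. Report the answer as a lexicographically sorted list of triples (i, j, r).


Recovering R(i,j) via the rank-extension bound from the 11 conditions:

  i=1: 0  0  0  0  0  0  0  0  1
  i=2: 0  0  0  0  0  1  1  1  2
  i=3: 1  1  1  1  1  2  2  2  3
  i=4: 1  2  2  2  2  3  3  3  4
  i=5: 1  2  2  2  3  4  4  4  5
  i=6: 1  2  3  3  4  5  5  5  6
  i=7: 1  2  3  4  5  6  6  6  7
  i=8: 1  2  3  4  5  6  7  7  8
  i=9: 1  2  3  4  5  6  7  8  9

hence w(1..9) = (9, 6, 1, 2, 5, 3, 4, 7, 8).

Fulton essential set (3 of the 15 Rothe cells):

[(1, 8, 0), (2, 5, 0), (5, 4, 2)]


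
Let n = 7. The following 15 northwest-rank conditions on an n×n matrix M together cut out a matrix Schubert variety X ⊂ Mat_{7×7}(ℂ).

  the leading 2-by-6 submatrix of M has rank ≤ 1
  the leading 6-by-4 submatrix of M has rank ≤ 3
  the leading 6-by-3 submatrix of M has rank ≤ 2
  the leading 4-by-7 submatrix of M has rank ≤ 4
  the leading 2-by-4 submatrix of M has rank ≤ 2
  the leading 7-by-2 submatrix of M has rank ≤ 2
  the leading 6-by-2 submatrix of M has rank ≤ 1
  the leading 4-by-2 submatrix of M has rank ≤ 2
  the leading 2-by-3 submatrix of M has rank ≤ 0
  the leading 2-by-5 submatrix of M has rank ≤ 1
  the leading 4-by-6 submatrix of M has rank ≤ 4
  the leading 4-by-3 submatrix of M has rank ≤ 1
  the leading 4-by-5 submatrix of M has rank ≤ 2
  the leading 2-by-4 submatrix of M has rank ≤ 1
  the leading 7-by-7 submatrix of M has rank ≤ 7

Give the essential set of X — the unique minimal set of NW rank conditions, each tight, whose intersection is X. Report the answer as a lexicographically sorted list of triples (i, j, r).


Propagating the 15 rank bounds to every northwest block:

  0 0 0 1 1 1 1
  0 0 0 1 1 1 2
  1 1 1 2 2 2 3
  1 1 1 2 2 3 4
  1 1 2 3 3 4 5
  1 1 2 3 4 5 6
  1 2 3 4 5 6 7

reading off 1-entries of Δ²R: w = (4, 7, 1, 6, 3, 5, 2).

5 SE-corners of the 13-cell Rothe diagram give Ess(w):

[(2, 3, 0), (2, 6, 1), (4, 3, 1), (4, 5, 2), (6, 2, 1)]


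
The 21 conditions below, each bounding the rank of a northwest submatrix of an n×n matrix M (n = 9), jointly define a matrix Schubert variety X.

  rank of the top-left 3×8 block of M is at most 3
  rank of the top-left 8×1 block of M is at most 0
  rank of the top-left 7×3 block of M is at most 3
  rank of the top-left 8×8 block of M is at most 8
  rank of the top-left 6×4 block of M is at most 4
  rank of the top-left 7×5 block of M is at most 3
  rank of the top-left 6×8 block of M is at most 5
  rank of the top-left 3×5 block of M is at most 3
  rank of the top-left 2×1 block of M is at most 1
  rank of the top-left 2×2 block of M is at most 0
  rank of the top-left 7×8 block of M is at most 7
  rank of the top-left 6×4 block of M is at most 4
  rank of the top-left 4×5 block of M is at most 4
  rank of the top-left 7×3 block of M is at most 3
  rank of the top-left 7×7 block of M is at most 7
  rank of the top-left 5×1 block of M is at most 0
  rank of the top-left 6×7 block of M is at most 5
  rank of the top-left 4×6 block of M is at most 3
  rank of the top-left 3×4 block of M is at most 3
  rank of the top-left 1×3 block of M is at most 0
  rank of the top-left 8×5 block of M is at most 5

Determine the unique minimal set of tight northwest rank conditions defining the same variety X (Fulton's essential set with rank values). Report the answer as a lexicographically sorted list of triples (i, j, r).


Computing R[i][j] = min implied NW-rank bound (n=9, 21 conditions):

  row 1: 0 0 0 1 1 1 1 1 1
  row 2: 0 0 1 2 2 2 2 2 2
  row 3: 0 1 2 3 3 3 3 3 3
  row 4: 0 1 2 3 3 3 4 4 4
  row 5: 0 1 2 3 3 4 5 5 5
  row 6: 0 1 2 3 3 4 5 5 6
  row 7: 0 1 2 3 3 4 5 6 7
  row 8: 0 1 2 3 4 5 6 7 8
  row 9: 1 2 3 4 5 6 7 8 9

the unique w with this rank table is (4, 3, 2, 7, 6, 9, 8, 5, 1).

Fulton essential set (6 of the 17 Rothe cells):

[(1, 3, 0), (2, 2, 0), (4, 6, 3), (6, 8, 5), (7, 5, 3), (8, 1, 0)]


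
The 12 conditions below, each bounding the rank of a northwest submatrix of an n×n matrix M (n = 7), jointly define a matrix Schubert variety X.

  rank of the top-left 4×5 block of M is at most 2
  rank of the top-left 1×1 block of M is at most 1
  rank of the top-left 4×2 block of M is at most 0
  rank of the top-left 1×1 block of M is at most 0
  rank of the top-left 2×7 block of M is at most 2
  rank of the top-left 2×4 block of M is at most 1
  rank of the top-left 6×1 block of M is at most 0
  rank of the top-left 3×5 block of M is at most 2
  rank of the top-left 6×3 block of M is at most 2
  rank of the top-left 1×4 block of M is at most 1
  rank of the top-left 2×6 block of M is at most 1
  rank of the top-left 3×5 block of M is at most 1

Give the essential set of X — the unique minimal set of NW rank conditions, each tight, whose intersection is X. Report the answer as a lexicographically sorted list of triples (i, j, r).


Rank table r_w(7×7) implied by the 12 constraints:

  i=1: 0 0 1 1 1 1 1
  i=2: 0 0 1 1 1 1 2
  i=3: 0 0 1 1 1 2 3
  i=4: 0 0 1 2 2 3 4
  i=5: 0 1 2 3 3 4 5
  i=6: 0 1 2 3 4 5 6
  i=7: 1 2 3 4 5 6 7

second differences of R give the permutation w = (3, 7, 6, 4, 2, 5, 1).

Rothe diagram D(w) (15 cells), 4 SE-corners (essential conditions):

[(2, 6, 1), (3, 5, 1), (4, 2, 0), (6, 1, 0)]


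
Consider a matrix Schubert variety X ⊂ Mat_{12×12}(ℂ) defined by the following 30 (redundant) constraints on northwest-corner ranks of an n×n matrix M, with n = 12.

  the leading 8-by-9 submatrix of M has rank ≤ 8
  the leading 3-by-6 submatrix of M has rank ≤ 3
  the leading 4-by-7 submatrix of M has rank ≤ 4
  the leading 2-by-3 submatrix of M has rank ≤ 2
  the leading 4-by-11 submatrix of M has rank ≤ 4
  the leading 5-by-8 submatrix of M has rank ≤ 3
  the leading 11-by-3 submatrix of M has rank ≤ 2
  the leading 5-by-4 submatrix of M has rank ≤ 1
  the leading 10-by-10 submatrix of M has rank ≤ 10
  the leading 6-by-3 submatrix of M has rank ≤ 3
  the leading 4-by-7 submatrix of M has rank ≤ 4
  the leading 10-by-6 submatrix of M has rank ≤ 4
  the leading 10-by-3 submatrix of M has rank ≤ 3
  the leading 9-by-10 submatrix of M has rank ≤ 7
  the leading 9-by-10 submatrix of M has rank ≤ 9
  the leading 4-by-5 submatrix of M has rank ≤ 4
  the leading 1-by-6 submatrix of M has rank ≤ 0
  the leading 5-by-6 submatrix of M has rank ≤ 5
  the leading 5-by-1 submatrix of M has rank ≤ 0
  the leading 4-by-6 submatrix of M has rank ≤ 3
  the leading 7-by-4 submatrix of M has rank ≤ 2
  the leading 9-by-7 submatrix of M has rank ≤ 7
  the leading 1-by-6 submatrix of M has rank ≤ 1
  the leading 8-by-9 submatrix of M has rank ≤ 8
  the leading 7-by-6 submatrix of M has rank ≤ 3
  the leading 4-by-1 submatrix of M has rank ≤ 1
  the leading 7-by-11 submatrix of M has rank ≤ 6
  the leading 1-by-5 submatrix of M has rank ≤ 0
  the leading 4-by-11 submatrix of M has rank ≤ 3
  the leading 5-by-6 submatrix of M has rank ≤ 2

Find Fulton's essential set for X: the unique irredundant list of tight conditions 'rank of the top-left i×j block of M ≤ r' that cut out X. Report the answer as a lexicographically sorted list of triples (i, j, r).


Reconstructing r_w from the 30 given conditions:

  row 1: 0  0  0  0  0  0  1  1  1  1  1  1
  row 2: 0  1  1  1  1  1  2  2  2  2  2  2
  row 3: 0  1  1  1  2  2  3  3  3  3  3  3
  row 4: 0  1  1  1  2  2  3  3  3  3  3  4
  row 5: 0  1  1  1  2  2  3  3  4  4  4  5
  row 6: 1  2  2  2  3  3  4  4  5  5  5  6
  row 7: 1  2  2  2  3  3  4  5  6  6  6  7
  row 8: 1  2  2  3  4  4  5  6  7  7  7  8
  row 9: 1  2  2  3  4  4  5  6  7  7  8  9
  row 10: 1  2  2  3  4  4  5  6  7  8  9  10
  row 11: 1  2  2  3  4  5  6  7  8  9  10  11
  row 12: 1  2  3  4  5  6  7  8  9  10  11  12

hence w(1..12) = (7, 2, 5, 12, 9, 1, 8, 4, 11, 10, 6, 3).

11 SE-corners of the 33-cell Rothe diagram give Ess(w):

[(1, 6, 0), (4, 11, 3), (5, 1, 0), (5, 4, 1), (5, 6, 2), (5, 8, 3), (7, 4, 2), (7, 6, 3), (9, 10, 7), (10, 6, 4), (11, 3, 2)]


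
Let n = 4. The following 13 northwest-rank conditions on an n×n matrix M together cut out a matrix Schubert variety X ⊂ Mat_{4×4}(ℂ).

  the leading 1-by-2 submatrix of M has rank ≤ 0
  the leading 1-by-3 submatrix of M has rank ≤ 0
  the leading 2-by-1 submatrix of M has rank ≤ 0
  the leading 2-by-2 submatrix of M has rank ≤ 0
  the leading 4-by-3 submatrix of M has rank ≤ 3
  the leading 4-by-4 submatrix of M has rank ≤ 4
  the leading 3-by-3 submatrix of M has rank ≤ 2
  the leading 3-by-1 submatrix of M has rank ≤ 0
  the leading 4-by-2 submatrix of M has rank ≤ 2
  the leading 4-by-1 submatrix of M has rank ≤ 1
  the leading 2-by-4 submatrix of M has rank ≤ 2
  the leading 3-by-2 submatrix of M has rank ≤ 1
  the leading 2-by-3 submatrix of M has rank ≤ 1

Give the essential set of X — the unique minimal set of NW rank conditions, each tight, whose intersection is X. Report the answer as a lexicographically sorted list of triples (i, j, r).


Propagating the 13 rank bounds to every northwest block:

  R[1]: 0  0  0  1
  R[2]: 0  0  1  2
  R[3]: 0  1  2  3
  R[4]: 1  2  3  4

second differences of R give the permutation w = (4, 3, 2, 1).

ℓ(w)=6; the 3 essential cells (i,j,r):

[(1, 3, 0), (2, 2, 0), (3, 1, 0)]


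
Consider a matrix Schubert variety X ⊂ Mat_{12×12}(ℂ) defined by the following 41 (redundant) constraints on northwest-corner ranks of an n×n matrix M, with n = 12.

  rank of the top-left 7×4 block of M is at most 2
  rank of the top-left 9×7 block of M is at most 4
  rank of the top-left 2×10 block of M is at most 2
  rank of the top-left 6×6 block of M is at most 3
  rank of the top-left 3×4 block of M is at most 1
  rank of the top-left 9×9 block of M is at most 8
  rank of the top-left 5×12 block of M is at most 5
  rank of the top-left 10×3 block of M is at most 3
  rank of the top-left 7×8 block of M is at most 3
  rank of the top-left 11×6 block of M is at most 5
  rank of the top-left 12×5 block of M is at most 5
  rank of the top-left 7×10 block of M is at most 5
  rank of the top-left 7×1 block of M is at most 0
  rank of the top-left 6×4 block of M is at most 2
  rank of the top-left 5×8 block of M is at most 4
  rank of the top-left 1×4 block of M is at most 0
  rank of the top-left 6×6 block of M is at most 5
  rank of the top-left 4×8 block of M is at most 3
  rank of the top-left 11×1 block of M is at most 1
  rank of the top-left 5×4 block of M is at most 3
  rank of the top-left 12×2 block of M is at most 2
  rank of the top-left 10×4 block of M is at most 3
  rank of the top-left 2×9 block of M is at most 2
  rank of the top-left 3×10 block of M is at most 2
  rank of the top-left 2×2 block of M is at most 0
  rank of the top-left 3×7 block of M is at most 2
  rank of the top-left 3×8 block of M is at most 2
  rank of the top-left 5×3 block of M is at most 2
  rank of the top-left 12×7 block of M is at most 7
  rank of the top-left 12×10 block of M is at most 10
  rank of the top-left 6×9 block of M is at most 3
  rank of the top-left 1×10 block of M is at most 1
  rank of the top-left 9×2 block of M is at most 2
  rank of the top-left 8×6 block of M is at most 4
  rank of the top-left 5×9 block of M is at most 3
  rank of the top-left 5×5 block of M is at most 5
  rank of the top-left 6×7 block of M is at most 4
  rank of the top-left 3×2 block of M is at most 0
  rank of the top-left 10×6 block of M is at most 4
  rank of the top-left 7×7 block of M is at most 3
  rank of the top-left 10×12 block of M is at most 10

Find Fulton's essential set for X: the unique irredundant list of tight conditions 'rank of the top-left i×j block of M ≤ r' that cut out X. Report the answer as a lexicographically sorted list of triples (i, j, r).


Computing R[i][j] = min implied NW-rank bound (n=12, 41 conditions):

  0, 0, 0, 0, 1, 1, 1, 1, 1, 1, 1, 1
  0, 0, 1, 1, 2, 2, 2, 2, 2, 2, 2, 2
  0, 0, 1, 1, 2, 2, 2, 2, 2, 2, 3, 3
  0, 1, 2, 2, 3, 3, 3, 3, 3, 3, 4, 4
  0, 1, 2, 2, 3, 3, 3, 3, 3, 4, 5, 5
  0, 1, 2, 2, 3, 3, 3, 3, 3, 4, 5, 6
  0, 1, 2, 2, 3, 3, 3, 3, 4, 5, 6, 7
  1, 2, 3, 3, 4, 4, 4, 4, 5, 6, 7, 8
  1, 2, 3, 3, 4, 4, 4, 5, 6, 7, 8, 9
  1, 2, 3, 3, 4, 4, 5, 6, 7, 8, 9, 10
  1, 2, 3, 4, 5, 5, 6, 7, 8, 9, 10, 11
  1, 2, 3, 4, 5, 6, 7, 8, 9, 10, 11, 12

the unique w with this rank table is (5, 3, 11, 2, 10, 12, 9, 1, 8, 7, 4, 6).

D(w) has 37 cells with 11 SE-corners; essential set:

[(1, 4, 0), (3, 2, 0), (3, 4, 1), (3, 10, 2), (6, 9, 3), (7, 1, 0), (7, 4, 2), (7, 8, 3), (9, 7, 4), (10, 4, 3), (10, 6, 4)]


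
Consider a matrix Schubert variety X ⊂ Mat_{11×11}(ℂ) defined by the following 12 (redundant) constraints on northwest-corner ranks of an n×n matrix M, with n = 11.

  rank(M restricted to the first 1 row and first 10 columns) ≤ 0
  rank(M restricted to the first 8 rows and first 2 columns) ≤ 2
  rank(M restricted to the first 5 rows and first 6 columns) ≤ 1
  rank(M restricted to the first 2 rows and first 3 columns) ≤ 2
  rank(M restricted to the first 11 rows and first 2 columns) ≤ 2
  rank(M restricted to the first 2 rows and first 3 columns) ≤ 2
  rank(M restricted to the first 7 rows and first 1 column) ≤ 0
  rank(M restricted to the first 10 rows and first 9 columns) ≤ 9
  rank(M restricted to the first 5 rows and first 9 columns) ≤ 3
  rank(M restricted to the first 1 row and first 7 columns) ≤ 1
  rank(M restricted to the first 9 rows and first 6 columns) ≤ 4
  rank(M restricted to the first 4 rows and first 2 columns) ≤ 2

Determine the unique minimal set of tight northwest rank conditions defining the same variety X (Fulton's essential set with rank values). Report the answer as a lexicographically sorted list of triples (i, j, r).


Reconstructing r_w from the 12 given conditions:

  i=1: 0 | 0 | 0 | 0 | 0 | 0 | 0 | 0 | 0 | 0 | 1
  i=2: 0 | 1 | 1 | 1 | 1 | 1 | 1 | 1 | 1 | 1 | 2
  i=3: 0 | 1 | 1 | 1 | 1 | 1 | 2 | 2 | 2 | 2 | 3
  i=4: 0 | 1 | 1 | 1 | 1 | 1 | 2 | 3 | 3 | 3 | 4
  i=5: 0 | 1 | 1 | 1 | 1 | 1 | 2 | 3 | 3 | 4 | 5
  i=6: 0 | 1 | 2 | 2 | 2 | 2 | 3 | 4 | 4 | 5 | 6
  i=7: 0 | 1 | 2 | 3 | 3 | 3 | 4 | 5 | 5 | 6 | 7
  i=8: 1 | 2 | 3 | 4 | 4 | 4 | 5 | 6 | 6 | 7 | 8
  i=9: 1 | 2 | 3 | 4 | 4 | 4 | 5 | 6 | 7 | 8 | 9
  i=10: 1 | 2 | 3 | 4 | 5 | 5 | 6 | 7 | 8 | 9 | 10
  i=11: 1 | 2 | 3 | 4 | 5 | 6 | 7 | 8 | 9 | 10 | 11

reading off 1-entries of Δ²R: w = (11, 2, 7, 8, 10, 3, 4, 1, 9, 5, 6).

ℓ(w)=31; the 5 essential cells (i,j,r):

[(1, 10, 0), (5, 6, 1), (5, 9, 3), (7, 1, 0), (9, 6, 4)]


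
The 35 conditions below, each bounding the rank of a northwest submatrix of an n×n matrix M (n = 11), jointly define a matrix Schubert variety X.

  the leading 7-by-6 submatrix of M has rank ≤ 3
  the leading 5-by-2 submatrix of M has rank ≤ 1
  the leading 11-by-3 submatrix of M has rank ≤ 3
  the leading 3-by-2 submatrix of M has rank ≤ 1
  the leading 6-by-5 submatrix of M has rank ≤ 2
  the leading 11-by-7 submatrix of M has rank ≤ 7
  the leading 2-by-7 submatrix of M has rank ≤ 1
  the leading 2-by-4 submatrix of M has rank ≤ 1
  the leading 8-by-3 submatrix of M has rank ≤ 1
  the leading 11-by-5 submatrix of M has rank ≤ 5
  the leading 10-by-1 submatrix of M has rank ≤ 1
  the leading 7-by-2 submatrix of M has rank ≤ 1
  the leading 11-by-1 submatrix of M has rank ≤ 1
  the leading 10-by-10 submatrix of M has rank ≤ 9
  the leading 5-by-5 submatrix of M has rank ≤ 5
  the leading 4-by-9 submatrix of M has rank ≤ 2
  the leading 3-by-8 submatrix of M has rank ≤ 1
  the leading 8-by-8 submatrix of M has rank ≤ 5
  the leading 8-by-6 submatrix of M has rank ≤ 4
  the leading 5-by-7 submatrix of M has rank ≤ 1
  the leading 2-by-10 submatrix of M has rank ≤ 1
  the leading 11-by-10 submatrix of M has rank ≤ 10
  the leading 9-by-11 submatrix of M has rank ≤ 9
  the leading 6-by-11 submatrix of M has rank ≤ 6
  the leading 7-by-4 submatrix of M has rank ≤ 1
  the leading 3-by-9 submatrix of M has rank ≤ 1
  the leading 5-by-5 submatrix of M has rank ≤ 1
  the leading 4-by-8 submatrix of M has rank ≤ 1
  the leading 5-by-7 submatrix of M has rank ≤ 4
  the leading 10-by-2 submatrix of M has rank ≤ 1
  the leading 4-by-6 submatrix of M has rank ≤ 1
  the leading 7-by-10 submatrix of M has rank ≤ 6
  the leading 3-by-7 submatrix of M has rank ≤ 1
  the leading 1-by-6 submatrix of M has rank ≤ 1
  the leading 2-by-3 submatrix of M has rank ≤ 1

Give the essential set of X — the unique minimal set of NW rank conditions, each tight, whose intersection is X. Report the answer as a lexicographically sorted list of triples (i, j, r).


Propagating the 35 rank bounds to every northwest block:

  i=1: 1 1 1 1 1 1 1 1 1 1 1
  i=2: 1 1 1 1 1 1 1 1 1 1 2
  i=3: 1 1 1 1 1 1 1 1 1 2 3
  i=4: 1 1 1 1 1 1 1 1 2 3 4
  i=5: 1 1 1 1 1 1 1 2 3 4 5
  i=6: 1 1 1 1 2 2 2 3 4 5 6
  i=7: 1 1 1 1 2 3 3 4 5 6 7
  i=8: 1 1 1 2 3 4 4 5 6 7 8
  i=9: 1 1 2 3 4 5 5 6 7 8 9
  i=10: 1 1 2 3 4 5 6 7 8 9 10
  i=11: 1 2 3 4 5 6 7 8 9 10 11

so w = (1, 11, 10, 9, 8, 5, 6, 4, 3, 7, 2).

ℓ(w)=40; the 7 essential cells (i,j,r):

[(2, 10, 1), (3, 9, 1), (4, 8, 1), (5, 7, 1), (7, 4, 1), (8, 3, 1), (10, 2, 1)]
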